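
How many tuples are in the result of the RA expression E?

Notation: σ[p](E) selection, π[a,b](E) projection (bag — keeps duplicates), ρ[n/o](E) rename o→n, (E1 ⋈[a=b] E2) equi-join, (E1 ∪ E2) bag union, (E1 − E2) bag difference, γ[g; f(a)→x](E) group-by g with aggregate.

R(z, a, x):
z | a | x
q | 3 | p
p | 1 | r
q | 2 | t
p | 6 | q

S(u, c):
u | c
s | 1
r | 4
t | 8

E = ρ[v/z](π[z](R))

Per-node cardinality:
  R → 4
  π[z](R) → 4
  ρ[v/z](π[z](R)) → 4

|E| = 4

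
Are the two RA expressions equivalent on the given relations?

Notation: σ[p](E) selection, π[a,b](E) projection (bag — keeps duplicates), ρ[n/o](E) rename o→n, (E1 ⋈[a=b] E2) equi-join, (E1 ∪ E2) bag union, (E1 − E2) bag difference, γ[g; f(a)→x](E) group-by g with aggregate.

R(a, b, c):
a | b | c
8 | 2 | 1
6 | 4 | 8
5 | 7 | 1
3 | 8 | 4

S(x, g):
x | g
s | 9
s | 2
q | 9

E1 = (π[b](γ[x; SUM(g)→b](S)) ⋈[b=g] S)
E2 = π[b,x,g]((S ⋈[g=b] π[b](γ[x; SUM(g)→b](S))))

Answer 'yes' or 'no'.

E1 subexpression sizes:
  S → 3
  γ[x; SUM(g)→b](S) → 2
  π[b](γ[x; SUM(g)→b](S)) → 2
  S → 3
  (π[b](γ[x; SUM(g)→b](S)) ⋈[b=g] S) → 2
E2 subexpression sizes:
  S → 3
  S → 3
  γ[x; SUM(g)→b](S) → 2
  π[b](γ[x; SUM(g)→b](S)) → 2
  (S ⋈[g=b] π[b](γ[x; SUM(g)→b](S))) → 2
  π[b,x,g]((S ⋈[g=b] π[b](γ[x; SUM(g)→b](S)))) → 2

E1 and E2 produce the same multiset:
b | x | g
9 | q | 9
9 | s | 9

yes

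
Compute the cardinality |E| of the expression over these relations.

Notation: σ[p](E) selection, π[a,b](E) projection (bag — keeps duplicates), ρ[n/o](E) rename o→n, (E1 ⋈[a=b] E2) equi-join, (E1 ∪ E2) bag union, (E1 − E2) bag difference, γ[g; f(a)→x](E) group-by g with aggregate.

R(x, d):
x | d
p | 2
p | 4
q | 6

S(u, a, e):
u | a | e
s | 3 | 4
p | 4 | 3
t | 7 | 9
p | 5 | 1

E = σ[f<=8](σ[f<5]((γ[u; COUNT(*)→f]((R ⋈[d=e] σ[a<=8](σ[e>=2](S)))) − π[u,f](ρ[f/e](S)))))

Subexpression sizes:
  R → 3
  S → 4
  σ[e>=2](S) → 3
  σ[a<=8](σ[e>=2](S)) → 3
  (R ⋈[d=e] σ[a<=8](σ[e>=2](S))) → 1
  γ[u; COUNT(*)→f]((R ⋈[d=e] σ[a<=8](σ[e>=2](S)))) → 1
  S → 4
  ρ[f/e](S) → 4
  π[u,f](ρ[f/e](S)) → 4
  (γ[u; COUNT(*)→f]((R ⋈[d=e] σ[a<=8](σ[e>=2](S)))) − π[u,f](ρ[f/e](S))) → 1
  σ[f<5]((γ[u; COUNT(*)→f]((R ⋈[d=e] σ[a<=8](σ[e>=2](S)))) − π[u,f](ρ[f/e](S)))) → 1
  σ[f<=8](σ[f<5]((γ[u; COUNT(*)→f]((R ⋈[d=e] σ[a<=8](σ[e>=2](S)))) − π[u,f](ρ[f/e](S))))) → 1

|E| = 1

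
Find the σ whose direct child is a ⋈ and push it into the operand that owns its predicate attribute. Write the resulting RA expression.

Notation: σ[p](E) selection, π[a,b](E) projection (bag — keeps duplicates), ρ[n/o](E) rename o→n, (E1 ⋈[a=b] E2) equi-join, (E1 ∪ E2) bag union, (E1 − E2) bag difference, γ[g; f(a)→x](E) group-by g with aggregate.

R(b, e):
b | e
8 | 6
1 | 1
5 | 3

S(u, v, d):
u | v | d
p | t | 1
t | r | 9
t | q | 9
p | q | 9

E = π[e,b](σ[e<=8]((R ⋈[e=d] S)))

σ filters on e, owned by the left side.
E' = π[e,b]((σ[e<=8](R) ⋈[e=d] S))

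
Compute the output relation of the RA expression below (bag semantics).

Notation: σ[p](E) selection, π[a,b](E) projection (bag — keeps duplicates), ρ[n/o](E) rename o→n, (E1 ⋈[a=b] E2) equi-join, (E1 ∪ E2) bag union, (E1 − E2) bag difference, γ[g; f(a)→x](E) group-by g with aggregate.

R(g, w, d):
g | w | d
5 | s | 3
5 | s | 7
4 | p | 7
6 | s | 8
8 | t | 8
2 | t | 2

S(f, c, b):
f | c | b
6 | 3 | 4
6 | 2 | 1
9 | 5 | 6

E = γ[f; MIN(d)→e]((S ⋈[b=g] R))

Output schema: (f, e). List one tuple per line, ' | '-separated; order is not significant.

Row counts bottom-up:
  S → 3
  R → 6
  (S ⋈[b=g] R) → 2
  γ[f; MIN(d)→e]((S ⋈[b=g] R)) → 2

== RESULT ==
f | e
6 | 7
9 | 8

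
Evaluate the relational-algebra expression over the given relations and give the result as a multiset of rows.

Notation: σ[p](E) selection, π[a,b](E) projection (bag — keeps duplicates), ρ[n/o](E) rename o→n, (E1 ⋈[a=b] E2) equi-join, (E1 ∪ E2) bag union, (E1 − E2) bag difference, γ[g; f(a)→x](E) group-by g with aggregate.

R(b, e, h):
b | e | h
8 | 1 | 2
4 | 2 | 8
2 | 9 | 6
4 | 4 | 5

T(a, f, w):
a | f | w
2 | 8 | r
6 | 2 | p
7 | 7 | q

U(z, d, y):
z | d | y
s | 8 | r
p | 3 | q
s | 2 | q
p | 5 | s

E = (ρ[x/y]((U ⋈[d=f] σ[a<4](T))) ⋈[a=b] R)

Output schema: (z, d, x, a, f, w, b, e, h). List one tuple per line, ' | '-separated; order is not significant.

Row counts bottom-up:
  U → 4
  T → 3
  σ[a<4](T) → 1
  (U ⋈[d=f] σ[a<4](T)) → 1
  ρ[x/y]((U ⋈[d=f] σ[a<4](T))) → 1
  R → 4
  (ρ[x/y]((U ⋈[d=f] σ[a<4](T))) ⋈[a=b] R) → 1

== RESULT ==
z | d | x | a | f | w | b | e | h
s | 8 | r | 2 | 8 | r | 2 | 9 | 6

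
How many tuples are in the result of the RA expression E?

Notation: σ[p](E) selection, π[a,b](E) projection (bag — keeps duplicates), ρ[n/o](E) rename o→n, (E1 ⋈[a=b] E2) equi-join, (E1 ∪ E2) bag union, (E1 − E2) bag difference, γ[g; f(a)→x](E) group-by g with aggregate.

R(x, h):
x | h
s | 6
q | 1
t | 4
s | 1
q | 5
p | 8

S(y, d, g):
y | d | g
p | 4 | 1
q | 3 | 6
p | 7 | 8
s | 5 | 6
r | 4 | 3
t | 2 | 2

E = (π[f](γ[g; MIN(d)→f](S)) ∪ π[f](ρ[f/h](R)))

Subexpression sizes:
  S → 6
  γ[g; MIN(d)→f](S) → 5
  π[f](γ[g; MIN(d)→f](S)) → 5
  R → 6
  ρ[f/h](R) → 6
  π[f](ρ[f/h](R)) → 6
  (π[f](γ[g; MIN(d)→f](S)) ∪ π[f](ρ[f/h](R))) → 11

|E| = 11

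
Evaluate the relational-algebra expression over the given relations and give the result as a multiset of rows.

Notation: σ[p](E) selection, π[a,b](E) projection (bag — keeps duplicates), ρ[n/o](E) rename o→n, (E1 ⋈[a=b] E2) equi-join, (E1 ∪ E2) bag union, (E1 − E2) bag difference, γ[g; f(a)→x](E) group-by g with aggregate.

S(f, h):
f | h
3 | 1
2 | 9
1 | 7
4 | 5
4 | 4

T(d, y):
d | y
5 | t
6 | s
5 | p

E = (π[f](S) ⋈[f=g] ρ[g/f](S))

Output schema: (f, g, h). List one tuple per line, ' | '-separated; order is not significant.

Per-node cardinality:
  S → 5
  π[f](S) → 5
  S → 5
  ρ[g/f](S) → 5
  (π[f](S) ⋈[f=g] ρ[g/f](S)) → 7

== RESULT ==
f | g | h
1 | 1 | 7
2 | 2 | 9
3 | 3 | 1
4 | 4 | 4
4 | 4 | 4
4 | 4 | 5
4 | 4 | 5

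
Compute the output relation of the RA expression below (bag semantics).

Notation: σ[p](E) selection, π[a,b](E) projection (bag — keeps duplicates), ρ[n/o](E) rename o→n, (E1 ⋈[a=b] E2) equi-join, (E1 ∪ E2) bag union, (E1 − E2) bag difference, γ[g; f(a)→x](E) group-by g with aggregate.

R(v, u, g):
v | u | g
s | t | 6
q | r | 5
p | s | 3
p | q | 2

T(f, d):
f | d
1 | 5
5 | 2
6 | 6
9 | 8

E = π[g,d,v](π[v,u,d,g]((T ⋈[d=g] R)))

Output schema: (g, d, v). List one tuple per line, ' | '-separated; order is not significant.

Stepwise |·|:
  T → 4
  R → 4
  (T ⋈[d=g] R) → 3
  π[v,u,d,g]((T ⋈[d=g] R)) → 3
  π[g,d,v](π[v,u,d,g]((T ⋈[d=g] R))) → 3

== RESULT ==
g | d | v
2 | 2 | p
5 | 5 | q
6 | 6 | s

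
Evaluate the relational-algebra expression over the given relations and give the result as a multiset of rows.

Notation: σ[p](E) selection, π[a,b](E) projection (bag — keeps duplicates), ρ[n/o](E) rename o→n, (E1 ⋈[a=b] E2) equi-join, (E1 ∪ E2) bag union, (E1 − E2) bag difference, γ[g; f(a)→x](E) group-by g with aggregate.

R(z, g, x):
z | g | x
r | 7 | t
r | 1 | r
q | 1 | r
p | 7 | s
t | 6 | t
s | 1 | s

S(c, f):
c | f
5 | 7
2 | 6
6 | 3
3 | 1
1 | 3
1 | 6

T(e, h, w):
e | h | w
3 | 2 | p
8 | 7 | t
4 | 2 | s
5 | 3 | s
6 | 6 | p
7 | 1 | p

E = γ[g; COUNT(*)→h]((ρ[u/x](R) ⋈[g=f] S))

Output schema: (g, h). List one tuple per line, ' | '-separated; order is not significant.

Per-node cardinality:
  R → 6
  ρ[u/x](R) → 6
  S → 6
  (ρ[u/x](R) ⋈[g=f] S) → 7
  γ[g; COUNT(*)→h]((ρ[u/x](R) ⋈[g=f] S)) → 3

== RESULT ==
g | h
1 | 3
6 | 2
7 | 2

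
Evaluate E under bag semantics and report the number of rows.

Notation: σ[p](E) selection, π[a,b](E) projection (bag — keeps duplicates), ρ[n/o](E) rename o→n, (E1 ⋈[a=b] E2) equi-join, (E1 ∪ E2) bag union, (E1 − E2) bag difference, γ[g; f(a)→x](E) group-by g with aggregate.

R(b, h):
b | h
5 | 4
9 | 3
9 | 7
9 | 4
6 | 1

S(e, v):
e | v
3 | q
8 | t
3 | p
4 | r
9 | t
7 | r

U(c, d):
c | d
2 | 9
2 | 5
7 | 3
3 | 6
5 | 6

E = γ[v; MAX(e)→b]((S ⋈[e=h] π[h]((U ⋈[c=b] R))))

Per-node cardinality:
  S → 6
  U → 5
  R → 5
  (U ⋈[c=b] R) → 1
  π[h]((U ⋈[c=b] R)) → 1
  (S ⋈[e=h] π[h]((U ⋈[c=b] R))) → 1
  γ[v; MAX(e)→b]((S ⋈[e=h] π[h]((U ⋈[c=b] R)))) → 1

|E| = 1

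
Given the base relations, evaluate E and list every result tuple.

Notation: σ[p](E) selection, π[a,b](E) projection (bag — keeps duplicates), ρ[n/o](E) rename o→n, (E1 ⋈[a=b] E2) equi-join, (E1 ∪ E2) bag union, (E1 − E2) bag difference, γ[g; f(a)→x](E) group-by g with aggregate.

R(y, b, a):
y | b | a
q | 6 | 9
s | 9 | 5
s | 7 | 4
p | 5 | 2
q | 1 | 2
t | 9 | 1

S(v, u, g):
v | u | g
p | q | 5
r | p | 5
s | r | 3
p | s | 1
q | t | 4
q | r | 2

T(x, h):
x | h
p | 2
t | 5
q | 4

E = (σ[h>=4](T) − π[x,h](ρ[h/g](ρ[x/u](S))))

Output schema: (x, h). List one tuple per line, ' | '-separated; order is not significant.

Stepwise |·|:
  T → 3
  σ[h>=4](T) → 2
  S → 6
  ρ[x/u](S) → 6
  ρ[h/g](ρ[x/u](S)) → 6
  π[x,h](ρ[h/g](ρ[x/u](S))) → 6
  (σ[h>=4](T) − π[x,h](ρ[h/g](ρ[x/u](S)))) → 2

== RESULT ==
x | h
q | 4
t | 5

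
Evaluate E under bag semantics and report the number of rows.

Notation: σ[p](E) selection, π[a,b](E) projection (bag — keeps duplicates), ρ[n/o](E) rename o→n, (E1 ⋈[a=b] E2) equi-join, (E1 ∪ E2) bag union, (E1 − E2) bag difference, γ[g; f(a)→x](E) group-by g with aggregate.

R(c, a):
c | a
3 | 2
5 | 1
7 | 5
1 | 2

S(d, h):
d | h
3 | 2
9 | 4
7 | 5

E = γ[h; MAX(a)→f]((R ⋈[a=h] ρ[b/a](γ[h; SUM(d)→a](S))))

Row counts bottom-up:
  R → 4
  S → 3
  γ[h; SUM(d)→a](S) → 3
  ρ[b/a](γ[h; SUM(d)→a](S)) → 3
  (R ⋈[a=h] ρ[b/a](γ[h; SUM(d)→a](S))) → 3
  γ[h; MAX(a)→f]((R ⋈[a=h] ρ[b/a](γ[h; SUM(d)→a](S)))) → 2

|E| = 2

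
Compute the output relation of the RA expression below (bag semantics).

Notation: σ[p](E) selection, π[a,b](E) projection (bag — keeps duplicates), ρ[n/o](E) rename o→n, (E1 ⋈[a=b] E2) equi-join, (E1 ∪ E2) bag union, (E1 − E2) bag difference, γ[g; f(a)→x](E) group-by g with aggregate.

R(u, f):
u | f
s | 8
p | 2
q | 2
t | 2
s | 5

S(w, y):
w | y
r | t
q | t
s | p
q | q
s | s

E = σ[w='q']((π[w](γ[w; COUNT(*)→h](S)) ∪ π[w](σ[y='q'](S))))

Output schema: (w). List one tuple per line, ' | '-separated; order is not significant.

Per-node cardinality:
  S → 5
  γ[w; COUNT(*)→h](S) → 3
  π[w](γ[w; COUNT(*)→h](S)) → 3
  S → 5
  σ[y='q'](S) → 1
  π[w](σ[y='q'](S)) → 1
  (π[w](γ[w; COUNT(*)→h](S)) ∪ π[w](σ[y='q'](S))) → 4
  σ[w='q']((π[w](γ[w; COUNT(*)→h](S)) ∪ π[w](σ[y='q'](S)))) → 2

== RESULT ==
w
q
q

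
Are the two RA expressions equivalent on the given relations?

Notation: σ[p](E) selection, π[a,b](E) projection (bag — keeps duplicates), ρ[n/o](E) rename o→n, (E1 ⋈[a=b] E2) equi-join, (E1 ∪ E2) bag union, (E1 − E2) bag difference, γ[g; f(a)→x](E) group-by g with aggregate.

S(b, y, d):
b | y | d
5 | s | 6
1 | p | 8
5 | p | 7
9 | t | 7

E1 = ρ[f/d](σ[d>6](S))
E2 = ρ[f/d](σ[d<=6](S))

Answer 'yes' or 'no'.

E1 row counts bottom-up:
  S → 4
  σ[d>6](S) → 3
  ρ[f/d](σ[d>6](S)) → 3
E2 row counts bottom-up:
  S → 4
  σ[d<=6](S) → 1
  ρ[f/d](σ[d<=6](S)) → 1

E1 result:
b | y | f
1 | p | 8
5 | p | 7
9 | t | 7
E2 result:
b | y | f
5 | s | 6
Witness: (5, 's', 6) appears 0× in E1 but 1× in E2.

no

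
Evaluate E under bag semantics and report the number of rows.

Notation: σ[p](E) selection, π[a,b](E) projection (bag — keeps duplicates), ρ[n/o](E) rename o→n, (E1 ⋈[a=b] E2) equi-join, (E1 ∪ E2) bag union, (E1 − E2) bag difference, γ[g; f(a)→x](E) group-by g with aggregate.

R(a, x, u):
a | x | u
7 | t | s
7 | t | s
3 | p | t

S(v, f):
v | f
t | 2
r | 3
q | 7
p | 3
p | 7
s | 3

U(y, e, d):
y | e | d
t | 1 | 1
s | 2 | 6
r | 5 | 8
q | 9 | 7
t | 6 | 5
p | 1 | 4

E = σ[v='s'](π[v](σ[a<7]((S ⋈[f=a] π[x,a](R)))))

Subexpression sizes:
  S → 6
  R → 3
  π[x,a](R) → 3
  (S ⋈[f=a] π[x,a](R)) → 7
  σ[a<7]((S ⋈[f=a] π[x,a](R))) → 3
  π[v](σ[a<7]((S ⋈[f=a] π[x,a](R)))) → 3
  σ[v='s'](π[v](σ[a<7]((S ⋈[f=a] π[x,a](R))))) → 1

|E| = 1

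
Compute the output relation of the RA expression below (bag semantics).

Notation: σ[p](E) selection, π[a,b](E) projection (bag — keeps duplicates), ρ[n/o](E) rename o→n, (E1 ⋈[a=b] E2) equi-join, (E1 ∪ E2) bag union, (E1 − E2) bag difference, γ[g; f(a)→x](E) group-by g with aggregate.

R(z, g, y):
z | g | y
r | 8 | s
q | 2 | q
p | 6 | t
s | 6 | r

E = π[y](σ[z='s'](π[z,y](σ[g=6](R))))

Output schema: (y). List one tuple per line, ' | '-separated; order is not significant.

Per-node cardinality:
  R → 4
  σ[g=6](R) → 2
  π[z,y](σ[g=6](R)) → 2
  σ[z='s'](π[z,y](σ[g=6](R))) → 1
  π[y](σ[z='s'](π[z,y](σ[g=6](R)))) → 1

== RESULT ==
y
r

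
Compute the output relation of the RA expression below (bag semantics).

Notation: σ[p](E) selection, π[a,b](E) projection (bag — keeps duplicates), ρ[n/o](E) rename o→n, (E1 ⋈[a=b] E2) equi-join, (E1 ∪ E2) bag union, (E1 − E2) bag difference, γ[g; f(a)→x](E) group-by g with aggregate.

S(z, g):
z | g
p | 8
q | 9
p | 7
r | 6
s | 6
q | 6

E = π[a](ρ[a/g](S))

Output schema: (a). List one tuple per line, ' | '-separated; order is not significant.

Subexpression sizes:
  S → 6
  ρ[a/g](S) → 6
  π[a](ρ[a/g](S)) → 6

== RESULT ==
a
6
6
6
7
8
9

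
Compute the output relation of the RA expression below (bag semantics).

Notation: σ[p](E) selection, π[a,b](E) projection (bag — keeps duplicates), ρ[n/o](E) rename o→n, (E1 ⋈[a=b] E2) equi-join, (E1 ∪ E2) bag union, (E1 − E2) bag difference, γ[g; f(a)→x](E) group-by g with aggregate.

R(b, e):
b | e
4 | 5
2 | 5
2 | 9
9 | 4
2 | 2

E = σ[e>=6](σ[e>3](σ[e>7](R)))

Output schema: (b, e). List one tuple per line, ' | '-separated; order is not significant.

Stepwise |·|:
  R → 5
  σ[e>7](R) → 1
  σ[e>3](σ[e>7](R)) → 1
  σ[e>=6](σ[e>3](σ[e>7](R))) → 1

== RESULT ==
b | e
2 | 9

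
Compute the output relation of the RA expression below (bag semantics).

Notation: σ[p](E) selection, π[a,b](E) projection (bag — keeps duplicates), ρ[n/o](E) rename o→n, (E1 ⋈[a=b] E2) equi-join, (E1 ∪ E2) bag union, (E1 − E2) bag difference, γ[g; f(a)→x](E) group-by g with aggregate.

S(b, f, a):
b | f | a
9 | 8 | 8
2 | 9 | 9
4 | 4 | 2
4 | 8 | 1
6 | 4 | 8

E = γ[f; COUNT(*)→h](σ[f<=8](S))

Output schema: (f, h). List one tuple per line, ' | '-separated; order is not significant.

Row counts bottom-up:
  S → 5
  σ[f<=8](S) → 4
  γ[f; COUNT(*)→h](σ[f<=8](S)) → 2

== RESULT ==
f | h
4 | 2
8 | 2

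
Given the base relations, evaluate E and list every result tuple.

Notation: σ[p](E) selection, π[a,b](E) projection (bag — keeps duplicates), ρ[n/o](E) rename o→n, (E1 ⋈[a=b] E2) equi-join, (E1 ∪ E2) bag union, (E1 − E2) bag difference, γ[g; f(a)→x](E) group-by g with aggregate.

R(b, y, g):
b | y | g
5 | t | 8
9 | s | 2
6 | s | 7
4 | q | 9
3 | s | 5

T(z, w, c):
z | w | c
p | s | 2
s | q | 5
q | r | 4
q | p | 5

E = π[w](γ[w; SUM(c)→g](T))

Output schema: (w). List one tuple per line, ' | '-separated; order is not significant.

Subexpression sizes:
  T → 4
  γ[w; SUM(c)→g](T) → 4
  π[w](γ[w; SUM(c)→g](T)) → 4

== RESULT ==
w
p
q
r
s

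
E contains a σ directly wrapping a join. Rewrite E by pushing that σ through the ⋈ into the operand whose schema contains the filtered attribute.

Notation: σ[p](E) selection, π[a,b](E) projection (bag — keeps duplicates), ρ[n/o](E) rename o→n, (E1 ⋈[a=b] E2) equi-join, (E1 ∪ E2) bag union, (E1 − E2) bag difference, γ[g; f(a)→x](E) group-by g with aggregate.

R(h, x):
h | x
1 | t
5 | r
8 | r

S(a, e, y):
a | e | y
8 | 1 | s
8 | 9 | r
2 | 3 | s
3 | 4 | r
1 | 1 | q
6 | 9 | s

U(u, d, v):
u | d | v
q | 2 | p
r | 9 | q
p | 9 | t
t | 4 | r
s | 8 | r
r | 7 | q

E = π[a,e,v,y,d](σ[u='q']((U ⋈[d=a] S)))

σ filters on u, owned by the left side.
E' = π[a,e,v,y,d]((σ[u='q'](U) ⋈[d=a] S))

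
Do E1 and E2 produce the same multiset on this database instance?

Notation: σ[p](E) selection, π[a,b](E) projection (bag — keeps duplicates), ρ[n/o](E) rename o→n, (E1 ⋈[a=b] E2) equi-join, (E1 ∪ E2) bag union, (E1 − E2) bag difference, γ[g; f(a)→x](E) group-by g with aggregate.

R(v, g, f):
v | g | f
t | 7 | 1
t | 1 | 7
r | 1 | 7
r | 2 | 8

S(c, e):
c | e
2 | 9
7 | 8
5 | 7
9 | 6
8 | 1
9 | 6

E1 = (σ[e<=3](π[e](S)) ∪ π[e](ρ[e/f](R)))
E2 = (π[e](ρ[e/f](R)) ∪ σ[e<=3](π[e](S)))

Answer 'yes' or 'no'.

E1 stepwise |·|:
  S → 6
  π[e](S) → 6
  σ[e<=3](π[e](S)) → 1
  R → 4
  ρ[e/f](R) → 4
  π[e](ρ[e/f](R)) → 4
  (σ[e<=3](π[e](S)) ∪ π[e](ρ[e/f](R))) → 5
E2 stepwise |·|:
  R → 4
  ρ[e/f](R) → 4
  π[e](ρ[e/f](R)) → 4
  S → 6
  π[e](S) → 6
  σ[e<=3](π[e](S)) → 1
  (π[e](ρ[e/f](R)) ∪ σ[e<=3](π[e](S))) → 5

E1 and E2 produce the same multiset:
e
1
1
7
7
8

yes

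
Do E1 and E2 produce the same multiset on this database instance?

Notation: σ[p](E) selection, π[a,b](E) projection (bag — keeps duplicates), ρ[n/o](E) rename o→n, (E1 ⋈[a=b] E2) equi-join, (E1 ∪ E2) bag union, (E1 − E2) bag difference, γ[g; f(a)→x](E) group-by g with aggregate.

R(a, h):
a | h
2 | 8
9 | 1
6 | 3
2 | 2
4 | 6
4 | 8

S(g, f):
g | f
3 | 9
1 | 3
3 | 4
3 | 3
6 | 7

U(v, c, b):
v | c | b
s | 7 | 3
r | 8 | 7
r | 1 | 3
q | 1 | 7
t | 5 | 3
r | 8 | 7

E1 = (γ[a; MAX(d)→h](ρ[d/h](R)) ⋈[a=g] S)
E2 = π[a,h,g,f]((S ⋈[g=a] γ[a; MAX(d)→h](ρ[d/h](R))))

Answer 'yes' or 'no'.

E1 per-node cardinality:
  R → 6
  ρ[d/h](R) → 6
  γ[a; MAX(d)→h](ρ[d/h](R)) → 4
  S → 5
  (γ[a; MAX(d)→h](ρ[d/h](R)) ⋈[a=g] S) → 1
E2 per-node cardinality:
  S → 5
  R → 6
  ρ[d/h](R) → 6
  γ[a; MAX(d)→h](ρ[d/h](R)) → 4
  (S ⋈[g=a] γ[a; MAX(d)→h](ρ[d/h](R))) → 1
  π[a,h,g,f]((S ⋈[g=a] γ[a; MAX(d)→h](ρ[d/h](R)))) → 1

E1 and E2 produce the same multiset:
a | h | g | f
6 | 3 | 6 | 7

yes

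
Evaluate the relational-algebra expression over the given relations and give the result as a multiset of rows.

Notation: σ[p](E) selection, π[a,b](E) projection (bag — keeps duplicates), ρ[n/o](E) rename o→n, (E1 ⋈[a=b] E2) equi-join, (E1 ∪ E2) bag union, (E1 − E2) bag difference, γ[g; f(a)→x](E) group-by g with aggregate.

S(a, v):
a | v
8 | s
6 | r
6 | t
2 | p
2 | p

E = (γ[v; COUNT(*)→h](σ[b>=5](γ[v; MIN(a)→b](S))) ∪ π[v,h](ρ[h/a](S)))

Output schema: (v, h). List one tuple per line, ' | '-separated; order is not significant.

Row counts bottom-up:
  S → 5
  γ[v; MIN(a)→b](S) → 4
  σ[b>=5](γ[v; MIN(a)→b](S)) → 3
  γ[v; COUNT(*)→h](σ[b>=5](γ[v; MIN(a)→b](S))) → 3
  S → 5
  ρ[h/a](S) → 5
  π[v,h](ρ[h/a](S)) → 5
  (γ[v; COUNT(*)→h](σ[b>=5](γ[v; MIN(a)→b](S))) ∪ π[v,h](ρ[h/a](S))) → 8

== RESULT ==
v | h
p | 2
p | 2
r | 1
r | 6
s | 1
s | 8
t | 1
t | 6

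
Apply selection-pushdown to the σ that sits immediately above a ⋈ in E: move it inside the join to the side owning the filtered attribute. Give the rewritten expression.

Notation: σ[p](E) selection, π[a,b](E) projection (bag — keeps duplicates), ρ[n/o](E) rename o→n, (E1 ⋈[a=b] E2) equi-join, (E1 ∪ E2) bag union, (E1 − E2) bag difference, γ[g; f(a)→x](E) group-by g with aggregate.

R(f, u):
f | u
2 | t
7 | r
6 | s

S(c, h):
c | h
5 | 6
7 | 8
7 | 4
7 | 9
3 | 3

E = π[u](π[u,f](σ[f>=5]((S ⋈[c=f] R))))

σ filters on f, owned by the right side.
E' = π[u](π[u,f]((S ⋈[c=f] σ[f>=5](R))))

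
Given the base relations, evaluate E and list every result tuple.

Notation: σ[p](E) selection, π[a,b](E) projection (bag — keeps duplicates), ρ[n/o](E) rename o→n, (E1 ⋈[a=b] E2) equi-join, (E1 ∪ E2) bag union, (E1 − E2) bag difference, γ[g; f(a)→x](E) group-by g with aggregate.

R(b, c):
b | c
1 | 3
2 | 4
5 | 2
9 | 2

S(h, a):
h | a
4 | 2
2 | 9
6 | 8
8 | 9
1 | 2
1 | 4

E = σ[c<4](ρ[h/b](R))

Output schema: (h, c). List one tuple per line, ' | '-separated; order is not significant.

Stepwise |·|:
  R → 4
  ρ[h/b](R) → 4
  σ[c<4](ρ[h/b](R)) → 3

== RESULT ==
h | c
1 | 3
5 | 2
9 | 2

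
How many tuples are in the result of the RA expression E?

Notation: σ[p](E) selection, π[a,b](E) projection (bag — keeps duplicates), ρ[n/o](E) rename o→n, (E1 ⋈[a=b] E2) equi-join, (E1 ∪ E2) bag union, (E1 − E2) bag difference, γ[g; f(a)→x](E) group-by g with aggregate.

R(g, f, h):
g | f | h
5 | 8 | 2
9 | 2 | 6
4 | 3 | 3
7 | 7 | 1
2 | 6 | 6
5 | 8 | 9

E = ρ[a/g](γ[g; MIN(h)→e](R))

Subexpression sizes:
  R → 6
  γ[g; MIN(h)→e](R) → 5
  ρ[a/g](γ[g; MIN(h)→e](R)) → 5

|E| = 5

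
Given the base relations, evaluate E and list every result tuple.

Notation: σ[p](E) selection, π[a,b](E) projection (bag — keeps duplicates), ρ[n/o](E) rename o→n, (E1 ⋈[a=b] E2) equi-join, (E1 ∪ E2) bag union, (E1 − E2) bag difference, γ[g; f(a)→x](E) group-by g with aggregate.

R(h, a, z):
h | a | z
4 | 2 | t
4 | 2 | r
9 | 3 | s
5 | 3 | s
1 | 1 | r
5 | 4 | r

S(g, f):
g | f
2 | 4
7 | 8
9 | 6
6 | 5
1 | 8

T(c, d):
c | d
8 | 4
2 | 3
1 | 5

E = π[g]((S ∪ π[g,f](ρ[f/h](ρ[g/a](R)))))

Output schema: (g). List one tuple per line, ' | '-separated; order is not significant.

Stepwise |·|:
  S → 5
  R → 6
  ρ[g/a](R) → 6
  ρ[f/h](ρ[g/a](R)) → 6
  π[g,f](ρ[f/h](ρ[g/a](R))) → 6
  (S ∪ π[g,f](ρ[f/h](ρ[g/a](R)))) → 11
  π[g]((S ∪ π[g,f](ρ[f/h](ρ[g/a](R))))) → 11

== RESULT ==
g
1
1
2
2
2
3
3
4
6
7
9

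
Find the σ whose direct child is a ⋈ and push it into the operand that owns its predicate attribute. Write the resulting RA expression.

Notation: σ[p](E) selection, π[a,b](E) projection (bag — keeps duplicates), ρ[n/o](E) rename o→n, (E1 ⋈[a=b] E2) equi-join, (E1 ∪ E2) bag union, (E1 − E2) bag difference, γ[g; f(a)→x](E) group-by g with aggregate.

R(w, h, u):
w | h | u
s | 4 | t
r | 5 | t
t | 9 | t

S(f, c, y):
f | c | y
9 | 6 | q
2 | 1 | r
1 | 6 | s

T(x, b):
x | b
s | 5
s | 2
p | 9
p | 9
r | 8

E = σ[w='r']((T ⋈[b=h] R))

σ filters on w, owned by the right side.
E' = (T ⋈[b=h] σ[w='r'](R))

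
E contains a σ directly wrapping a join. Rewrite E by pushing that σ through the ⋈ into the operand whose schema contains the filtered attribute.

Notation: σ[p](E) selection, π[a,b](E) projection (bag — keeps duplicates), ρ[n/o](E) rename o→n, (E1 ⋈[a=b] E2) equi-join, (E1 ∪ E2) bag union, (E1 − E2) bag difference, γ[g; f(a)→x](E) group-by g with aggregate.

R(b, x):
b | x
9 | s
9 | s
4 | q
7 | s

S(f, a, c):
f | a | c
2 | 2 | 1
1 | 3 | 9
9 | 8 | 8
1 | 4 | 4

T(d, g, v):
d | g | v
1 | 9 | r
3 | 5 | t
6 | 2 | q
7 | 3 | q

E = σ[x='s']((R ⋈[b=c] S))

σ filters on x, owned by the left side.
E' = (σ[x='s'](R) ⋈[b=c] S)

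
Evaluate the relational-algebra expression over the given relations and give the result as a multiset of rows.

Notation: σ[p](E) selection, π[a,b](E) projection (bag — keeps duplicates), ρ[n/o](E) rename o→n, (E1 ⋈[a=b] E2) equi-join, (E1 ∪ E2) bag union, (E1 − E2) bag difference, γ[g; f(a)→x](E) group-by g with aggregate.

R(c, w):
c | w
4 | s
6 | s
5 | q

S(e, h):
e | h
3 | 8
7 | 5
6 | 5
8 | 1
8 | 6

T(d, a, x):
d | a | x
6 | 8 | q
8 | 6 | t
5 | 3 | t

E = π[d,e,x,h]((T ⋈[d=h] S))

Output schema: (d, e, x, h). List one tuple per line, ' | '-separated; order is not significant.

Row counts bottom-up:
  T → 3
  S → 5
  (T ⋈[d=h] S) → 4
  π[d,e,x,h]((T ⋈[d=h] S)) → 4

== RESULT ==
d | e | x | h
5 | 6 | t | 5
5 | 7 | t | 5
6 | 8 | q | 6
8 | 3 | t | 8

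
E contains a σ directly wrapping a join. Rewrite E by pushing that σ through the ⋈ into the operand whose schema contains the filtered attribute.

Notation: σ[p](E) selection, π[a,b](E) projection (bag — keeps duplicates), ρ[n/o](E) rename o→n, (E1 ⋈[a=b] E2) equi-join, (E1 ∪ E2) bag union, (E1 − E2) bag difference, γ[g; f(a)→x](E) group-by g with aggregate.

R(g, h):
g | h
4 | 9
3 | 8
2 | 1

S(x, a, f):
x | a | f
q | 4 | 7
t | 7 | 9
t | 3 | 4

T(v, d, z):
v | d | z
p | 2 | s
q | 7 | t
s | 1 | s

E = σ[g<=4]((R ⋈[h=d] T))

σ filters on g, owned by the left side.
E' = (σ[g<=4](R) ⋈[h=d] T)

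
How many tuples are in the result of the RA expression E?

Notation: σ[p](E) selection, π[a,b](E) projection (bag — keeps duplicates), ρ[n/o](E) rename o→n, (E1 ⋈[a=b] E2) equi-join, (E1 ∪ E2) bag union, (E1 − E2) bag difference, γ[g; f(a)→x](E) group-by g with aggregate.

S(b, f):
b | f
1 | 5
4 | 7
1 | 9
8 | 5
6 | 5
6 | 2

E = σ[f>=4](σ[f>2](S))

Subexpression sizes:
  S → 6
  σ[f>2](S) → 5
  σ[f>=4](σ[f>2](S)) → 5

|E| = 5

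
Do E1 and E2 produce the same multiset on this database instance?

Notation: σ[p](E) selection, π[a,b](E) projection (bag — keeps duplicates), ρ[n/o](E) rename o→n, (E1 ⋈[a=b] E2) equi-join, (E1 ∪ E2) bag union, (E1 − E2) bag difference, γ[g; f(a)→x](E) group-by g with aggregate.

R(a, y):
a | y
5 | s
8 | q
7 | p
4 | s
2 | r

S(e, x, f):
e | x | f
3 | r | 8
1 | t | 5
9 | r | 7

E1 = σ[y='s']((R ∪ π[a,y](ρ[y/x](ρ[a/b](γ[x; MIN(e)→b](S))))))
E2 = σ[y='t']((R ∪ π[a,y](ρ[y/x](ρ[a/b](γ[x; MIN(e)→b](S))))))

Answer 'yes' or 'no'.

E1 per-node cardinality:
  R → 5
  S → 3
  γ[x; MIN(e)→b](S) → 2
  ρ[a/b](γ[x; MIN(e)→b](S)) → 2
  ρ[y/x](ρ[a/b](γ[x; MIN(e)→b](S))) → 2
  π[a,y](ρ[y/x](ρ[a/b](γ[x; MIN(e)→b](S)))) → 2
  (R ∪ π[a,y](ρ[y/x](ρ[a/b](γ[x; MIN(e)→b](S))))) → 7
  σ[y='s']((R ∪ π[a,y](ρ[y/x](ρ[a/b](γ[x; MIN(e)→b](S)))))) → 2
E2 per-node cardinality:
  R → 5
  S → 3
  γ[x; MIN(e)→b](S) → 2
  ρ[a/b](γ[x; MIN(e)→b](S)) → 2
  ρ[y/x](ρ[a/b](γ[x; MIN(e)→b](S))) → 2
  π[a,y](ρ[y/x](ρ[a/b](γ[x; MIN(e)→b](S)))) → 2
  (R ∪ π[a,y](ρ[y/x](ρ[a/b](γ[x; MIN(e)→b](S))))) → 7
  σ[y='t']((R ∪ π[a,y](ρ[y/x](ρ[a/b](γ[x; MIN(e)→b](S)))))) → 1

E1 result:
a | y
4 | s
5 | s
E2 result:
a | y
1 | t
Witness: (4, 's') appears 1× in E1 but 0× in E2.

no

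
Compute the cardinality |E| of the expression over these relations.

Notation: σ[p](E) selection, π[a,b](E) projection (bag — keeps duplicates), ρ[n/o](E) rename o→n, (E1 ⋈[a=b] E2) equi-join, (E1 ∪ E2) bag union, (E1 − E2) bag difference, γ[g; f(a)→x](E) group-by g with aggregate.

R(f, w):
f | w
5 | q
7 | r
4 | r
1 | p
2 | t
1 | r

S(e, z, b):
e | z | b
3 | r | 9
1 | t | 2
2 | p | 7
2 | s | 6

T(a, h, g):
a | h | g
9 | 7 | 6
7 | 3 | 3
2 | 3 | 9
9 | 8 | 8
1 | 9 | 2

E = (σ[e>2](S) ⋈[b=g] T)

Per-node cardinality:
  S → 4
  σ[e>2](S) → 1
  T → 5
  (σ[e>2](S) ⋈[b=g] T) → 1

|E| = 1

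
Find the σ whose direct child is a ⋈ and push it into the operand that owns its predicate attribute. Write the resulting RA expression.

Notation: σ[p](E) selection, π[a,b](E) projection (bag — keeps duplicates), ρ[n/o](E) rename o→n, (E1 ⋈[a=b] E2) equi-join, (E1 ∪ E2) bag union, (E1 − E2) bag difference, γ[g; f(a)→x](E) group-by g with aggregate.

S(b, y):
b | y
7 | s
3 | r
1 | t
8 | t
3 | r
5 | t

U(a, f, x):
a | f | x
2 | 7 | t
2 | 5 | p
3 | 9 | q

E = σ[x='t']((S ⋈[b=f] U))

σ filters on x, owned by the right side.
E' = (S ⋈[b=f] σ[x='t'](U))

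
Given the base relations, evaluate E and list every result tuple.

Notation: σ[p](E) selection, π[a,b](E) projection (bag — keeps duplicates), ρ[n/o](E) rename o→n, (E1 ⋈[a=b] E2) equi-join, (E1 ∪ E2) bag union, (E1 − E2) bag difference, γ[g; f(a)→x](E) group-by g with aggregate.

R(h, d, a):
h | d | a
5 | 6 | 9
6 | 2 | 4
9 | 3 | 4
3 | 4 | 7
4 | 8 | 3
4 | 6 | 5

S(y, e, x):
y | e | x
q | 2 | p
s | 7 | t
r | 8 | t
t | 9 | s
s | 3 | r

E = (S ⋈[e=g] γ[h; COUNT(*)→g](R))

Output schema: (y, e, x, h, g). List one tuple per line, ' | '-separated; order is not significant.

Row counts bottom-up:
  S → 5
  R → 6
  γ[h; COUNT(*)→g](R) → 5
  (S ⋈[e=g] γ[h; COUNT(*)→g](R)) → 1

== RESULT ==
y | e | x | h | g
q | 2 | p | 4 | 2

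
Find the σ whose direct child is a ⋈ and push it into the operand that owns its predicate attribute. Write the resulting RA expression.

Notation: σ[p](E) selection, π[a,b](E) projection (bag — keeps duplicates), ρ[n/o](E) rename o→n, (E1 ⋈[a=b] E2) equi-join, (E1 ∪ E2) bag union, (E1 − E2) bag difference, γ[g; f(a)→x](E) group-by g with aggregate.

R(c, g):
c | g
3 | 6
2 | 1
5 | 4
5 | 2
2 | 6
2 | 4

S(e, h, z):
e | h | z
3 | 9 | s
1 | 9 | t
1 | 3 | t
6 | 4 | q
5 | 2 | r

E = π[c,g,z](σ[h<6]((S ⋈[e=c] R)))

σ filters on h, owned by the left side.
E' = π[c,g,z]((σ[h<6](S) ⋈[e=c] R))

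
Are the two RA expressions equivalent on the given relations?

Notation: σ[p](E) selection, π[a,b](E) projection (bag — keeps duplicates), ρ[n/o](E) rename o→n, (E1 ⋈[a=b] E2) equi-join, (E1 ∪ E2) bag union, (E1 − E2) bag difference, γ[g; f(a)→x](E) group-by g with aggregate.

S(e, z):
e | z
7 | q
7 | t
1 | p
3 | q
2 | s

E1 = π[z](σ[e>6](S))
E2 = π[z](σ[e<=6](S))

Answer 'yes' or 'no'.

E1 subexpression sizes:
  S → 5
  σ[e>6](S) → 2
  π[z](σ[e>6](S)) → 2
E2 subexpression sizes:
  S → 5
  σ[e<=6](S) → 3
  π[z](σ[e<=6](S)) → 3

E1 result:
z
q
t
E2 result:
z
p
q
s
Witness: ('s',) appears 0× in E1 but 1× in E2.

no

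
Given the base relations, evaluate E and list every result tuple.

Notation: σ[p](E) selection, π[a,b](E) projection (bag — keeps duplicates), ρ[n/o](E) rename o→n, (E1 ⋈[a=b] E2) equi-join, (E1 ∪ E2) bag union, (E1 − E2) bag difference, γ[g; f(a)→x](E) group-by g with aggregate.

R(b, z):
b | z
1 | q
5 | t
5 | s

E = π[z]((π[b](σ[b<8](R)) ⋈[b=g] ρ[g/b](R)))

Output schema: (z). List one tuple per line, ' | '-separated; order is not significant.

Per-node cardinality:
  R → 3
  σ[b<8](R) → 3
  π[b](σ[b<8](R)) → 3
  R → 3
  ρ[g/b](R) → 3
  (π[b](σ[b<8](R)) ⋈[b=g] ρ[g/b](R)) → 5
  π[z]((π[b](σ[b<8](R)) ⋈[b=g] ρ[g/b](R))) → 5

== RESULT ==
z
q
s
s
t
t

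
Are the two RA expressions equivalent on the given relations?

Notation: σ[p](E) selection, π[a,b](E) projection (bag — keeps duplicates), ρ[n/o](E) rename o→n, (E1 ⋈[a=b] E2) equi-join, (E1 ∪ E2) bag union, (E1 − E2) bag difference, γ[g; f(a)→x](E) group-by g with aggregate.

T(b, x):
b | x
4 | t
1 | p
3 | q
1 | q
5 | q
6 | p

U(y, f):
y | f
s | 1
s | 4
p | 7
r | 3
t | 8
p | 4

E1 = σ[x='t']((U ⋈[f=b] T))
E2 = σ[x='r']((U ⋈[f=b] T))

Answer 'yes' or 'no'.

E1 stepwise |·|:
  U → 6
  T → 6
  (U ⋈[f=b] T) → 5
  σ[x='t']((U ⋈[f=b] T)) → 2
E2 stepwise |·|:
  U → 6
  T → 6
  (U ⋈[f=b] T) → 5
  σ[x='r']((U ⋈[f=b] T)) → 0

E1 result:
y | f | b | x
p | 4 | 4 | t
s | 4 | 4 | t
E2 result:
y | f | b | x
(0 rows)
Witness: ('p', 4, 4, 't') appears 1× in E1 but 0× in E2.

no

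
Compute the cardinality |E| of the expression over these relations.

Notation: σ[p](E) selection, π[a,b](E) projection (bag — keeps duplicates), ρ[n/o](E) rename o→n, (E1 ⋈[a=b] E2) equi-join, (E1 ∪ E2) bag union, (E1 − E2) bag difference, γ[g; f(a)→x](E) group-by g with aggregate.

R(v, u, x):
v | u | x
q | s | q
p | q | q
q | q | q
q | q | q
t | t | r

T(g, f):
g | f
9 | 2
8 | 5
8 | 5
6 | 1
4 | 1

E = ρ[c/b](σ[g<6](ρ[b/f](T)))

Per-node cardinality:
  T → 5
  ρ[b/f](T) → 5
  σ[g<6](ρ[b/f](T)) → 1
  ρ[c/b](σ[g<6](ρ[b/f](T))) → 1

|E| = 1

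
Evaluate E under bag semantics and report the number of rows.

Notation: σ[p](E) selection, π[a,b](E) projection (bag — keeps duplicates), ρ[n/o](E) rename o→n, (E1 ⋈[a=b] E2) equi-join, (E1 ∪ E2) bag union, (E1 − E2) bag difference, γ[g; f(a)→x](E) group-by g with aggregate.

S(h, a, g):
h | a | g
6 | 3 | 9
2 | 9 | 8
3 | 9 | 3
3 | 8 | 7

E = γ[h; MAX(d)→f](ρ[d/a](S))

Row counts bottom-up:
  S → 4
  ρ[d/a](S) → 4
  γ[h; MAX(d)→f](ρ[d/a](S)) → 3

|E| = 3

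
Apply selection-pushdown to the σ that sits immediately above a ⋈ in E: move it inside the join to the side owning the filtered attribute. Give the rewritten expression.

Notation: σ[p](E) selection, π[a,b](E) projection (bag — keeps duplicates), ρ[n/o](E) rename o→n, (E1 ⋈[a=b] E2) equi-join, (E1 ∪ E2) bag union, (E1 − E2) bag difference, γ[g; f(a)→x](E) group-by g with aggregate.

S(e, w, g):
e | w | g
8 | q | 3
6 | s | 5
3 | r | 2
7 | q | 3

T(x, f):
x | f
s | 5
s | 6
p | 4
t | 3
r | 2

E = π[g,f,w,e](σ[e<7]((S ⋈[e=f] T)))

σ filters on e, owned by the left side.
E' = π[g,f,w,e]((σ[e<7](S) ⋈[e=f] T))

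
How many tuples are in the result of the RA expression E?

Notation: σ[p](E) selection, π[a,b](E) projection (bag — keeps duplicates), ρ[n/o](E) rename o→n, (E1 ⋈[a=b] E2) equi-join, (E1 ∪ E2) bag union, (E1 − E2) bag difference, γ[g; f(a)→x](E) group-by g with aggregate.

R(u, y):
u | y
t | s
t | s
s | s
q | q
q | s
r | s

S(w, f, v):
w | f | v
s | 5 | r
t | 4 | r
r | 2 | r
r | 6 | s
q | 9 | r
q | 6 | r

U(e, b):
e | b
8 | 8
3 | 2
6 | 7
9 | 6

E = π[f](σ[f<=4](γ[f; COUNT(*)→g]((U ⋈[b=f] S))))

Subexpression sizes:
  U → 4
  S → 6
  (U ⋈[b=f] S) → 3
  γ[f; COUNT(*)→g]((U ⋈[b=f] S)) → 2
  σ[f<=4](γ[f; COUNT(*)→g]((U ⋈[b=f] S))) → 1
  π[f](σ[f<=4](γ[f; COUNT(*)→g]((U ⋈[b=f] S)))) → 1

|E| = 1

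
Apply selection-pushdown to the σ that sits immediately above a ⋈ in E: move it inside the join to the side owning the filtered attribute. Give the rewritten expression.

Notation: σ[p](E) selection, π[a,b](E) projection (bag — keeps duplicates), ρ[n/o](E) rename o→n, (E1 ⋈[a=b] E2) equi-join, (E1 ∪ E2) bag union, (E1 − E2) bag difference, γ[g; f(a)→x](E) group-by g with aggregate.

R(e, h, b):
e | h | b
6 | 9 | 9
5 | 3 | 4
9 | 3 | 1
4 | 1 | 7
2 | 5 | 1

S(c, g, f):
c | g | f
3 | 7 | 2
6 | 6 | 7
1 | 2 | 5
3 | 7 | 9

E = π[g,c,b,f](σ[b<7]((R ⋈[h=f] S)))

σ filters on b, owned by the left side.
E' = π[g,c,b,f]((σ[b<7](R) ⋈[h=f] S))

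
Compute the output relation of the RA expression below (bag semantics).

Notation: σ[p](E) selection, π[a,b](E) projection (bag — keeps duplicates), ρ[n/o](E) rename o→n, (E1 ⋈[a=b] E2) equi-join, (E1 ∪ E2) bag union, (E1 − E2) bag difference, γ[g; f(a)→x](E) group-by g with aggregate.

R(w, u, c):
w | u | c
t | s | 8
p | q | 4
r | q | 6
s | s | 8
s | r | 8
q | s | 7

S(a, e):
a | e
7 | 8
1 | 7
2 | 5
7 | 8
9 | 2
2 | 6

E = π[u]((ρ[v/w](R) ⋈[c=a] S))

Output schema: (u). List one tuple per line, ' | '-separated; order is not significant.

Per-node cardinality:
  R → 6
  ρ[v/w](R) → 6
  S → 6
  (ρ[v/w](R) ⋈[c=a] S) → 2
  π[u]((ρ[v/w](R) ⋈[c=a] S)) → 2

== RESULT ==
u
s
s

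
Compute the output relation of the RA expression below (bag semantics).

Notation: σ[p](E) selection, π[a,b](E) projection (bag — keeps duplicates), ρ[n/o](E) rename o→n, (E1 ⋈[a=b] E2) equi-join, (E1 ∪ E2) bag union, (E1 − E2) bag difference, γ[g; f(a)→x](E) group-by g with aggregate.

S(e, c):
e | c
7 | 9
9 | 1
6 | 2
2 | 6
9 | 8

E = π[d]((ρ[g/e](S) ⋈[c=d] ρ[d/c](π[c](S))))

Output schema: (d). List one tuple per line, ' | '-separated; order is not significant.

Subexpression sizes:
  S → 5
  ρ[g/e](S) → 5
  S → 5
  π[c](S) → 5
  ρ[d/c](π[c](S)) → 5
  (ρ[g/e](S) ⋈[c=d] ρ[d/c](π[c](S))) → 5
  π[d]((ρ[g/e](S) ⋈[c=d] ρ[d/c](π[c](S)))) → 5

== RESULT ==
d
1
2
6
8
9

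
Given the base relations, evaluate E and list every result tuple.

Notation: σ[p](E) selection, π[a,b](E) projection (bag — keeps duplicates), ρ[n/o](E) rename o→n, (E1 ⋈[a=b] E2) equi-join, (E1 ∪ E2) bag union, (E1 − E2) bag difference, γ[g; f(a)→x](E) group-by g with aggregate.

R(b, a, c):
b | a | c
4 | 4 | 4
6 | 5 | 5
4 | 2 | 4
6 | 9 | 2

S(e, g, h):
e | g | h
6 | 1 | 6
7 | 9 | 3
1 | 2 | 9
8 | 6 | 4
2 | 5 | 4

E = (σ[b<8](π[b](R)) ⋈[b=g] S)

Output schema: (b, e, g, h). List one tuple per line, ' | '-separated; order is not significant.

Stepwise |·|:
  R → 4
  π[b](R) → 4
  σ[b<8](π[b](R)) → 4
  S → 5
  (σ[b<8](π[b](R)) ⋈[b=g] S) → 2

== RESULT ==
b | e | g | h
6 | 8 | 6 | 4
6 | 8 | 6 | 4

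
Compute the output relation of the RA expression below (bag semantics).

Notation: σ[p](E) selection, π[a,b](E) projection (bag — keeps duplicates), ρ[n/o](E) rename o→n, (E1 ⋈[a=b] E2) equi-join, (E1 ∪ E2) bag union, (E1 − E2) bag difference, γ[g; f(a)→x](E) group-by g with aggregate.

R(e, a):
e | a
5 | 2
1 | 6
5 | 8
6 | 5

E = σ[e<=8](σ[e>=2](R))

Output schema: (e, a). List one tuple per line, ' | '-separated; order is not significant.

Subexpression sizes:
  R → 4
  σ[e>=2](R) → 3
  σ[e<=8](σ[e>=2](R)) → 3

== RESULT ==
e | a
5 | 2
5 | 8
6 | 5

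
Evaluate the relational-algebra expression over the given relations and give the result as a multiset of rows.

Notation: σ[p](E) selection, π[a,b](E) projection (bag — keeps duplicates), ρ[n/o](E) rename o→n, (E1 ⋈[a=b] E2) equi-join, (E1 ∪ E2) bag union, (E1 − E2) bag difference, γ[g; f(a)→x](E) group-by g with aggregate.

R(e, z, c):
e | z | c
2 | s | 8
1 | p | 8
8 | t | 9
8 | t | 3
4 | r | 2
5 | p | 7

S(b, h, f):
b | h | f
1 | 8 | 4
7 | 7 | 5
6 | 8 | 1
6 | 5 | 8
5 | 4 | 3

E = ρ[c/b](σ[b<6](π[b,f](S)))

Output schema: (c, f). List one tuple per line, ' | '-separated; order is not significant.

Row counts bottom-up:
  S → 5
  π[b,f](S) → 5
  σ[b<6](π[b,f](S)) → 2
  ρ[c/b](σ[b<6](π[b,f](S))) → 2

== RESULT ==
c | f
1 | 4
5 | 3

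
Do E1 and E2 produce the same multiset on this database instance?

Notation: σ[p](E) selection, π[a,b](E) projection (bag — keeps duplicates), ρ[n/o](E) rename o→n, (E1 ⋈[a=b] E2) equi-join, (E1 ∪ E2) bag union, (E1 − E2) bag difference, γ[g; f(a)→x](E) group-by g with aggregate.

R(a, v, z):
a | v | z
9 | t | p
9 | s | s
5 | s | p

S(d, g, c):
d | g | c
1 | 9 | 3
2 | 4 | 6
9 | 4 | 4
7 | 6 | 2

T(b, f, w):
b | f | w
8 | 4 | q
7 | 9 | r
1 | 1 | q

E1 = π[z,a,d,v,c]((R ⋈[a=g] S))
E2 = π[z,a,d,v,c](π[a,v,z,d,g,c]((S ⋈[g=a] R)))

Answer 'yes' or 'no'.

E1 stepwise |·|:
  R → 3
  S → 4
  (R ⋈[a=g] S) → 2
  π[z,a,d,v,c]((R ⋈[a=g] S)) → 2
E2 stepwise |·|:
  S → 4
  R → 3
  (S ⋈[g=a] R) → 2
  π[a,v,z,d,g,c]((S ⋈[g=a] R)) → 2
  π[z,a,d,v,c](π[a,v,z,d,g,c]((S ⋈[g=a] R))) → 2

E1 and E2 produce the same multiset:
z | a | d | v | c
p | 9 | 1 | t | 3
s | 9 | 1 | s | 3

yes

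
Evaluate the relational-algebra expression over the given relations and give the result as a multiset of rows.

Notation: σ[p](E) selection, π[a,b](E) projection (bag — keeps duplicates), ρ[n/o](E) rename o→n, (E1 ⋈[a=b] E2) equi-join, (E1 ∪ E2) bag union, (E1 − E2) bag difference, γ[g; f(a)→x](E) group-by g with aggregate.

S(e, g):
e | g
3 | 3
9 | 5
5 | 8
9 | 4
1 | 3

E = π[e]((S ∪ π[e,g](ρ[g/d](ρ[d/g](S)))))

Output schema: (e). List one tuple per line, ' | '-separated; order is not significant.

Per-node cardinality:
  S → 5
  S → 5
  ρ[d/g](S) → 5
  ρ[g/d](ρ[d/g](S)) → 5
  π[e,g](ρ[g/d](ρ[d/g](S))) → 5
  (S ∪ π[e,g](ρ[g/d](ρ[d/g](S)))) → 10
  π[e]((S ∪ π[e,g](ρ[g/d](ρ[d/g](S))))) → 10

== RESULT ==
e
1
1
3
3
5
5
9
9
9
9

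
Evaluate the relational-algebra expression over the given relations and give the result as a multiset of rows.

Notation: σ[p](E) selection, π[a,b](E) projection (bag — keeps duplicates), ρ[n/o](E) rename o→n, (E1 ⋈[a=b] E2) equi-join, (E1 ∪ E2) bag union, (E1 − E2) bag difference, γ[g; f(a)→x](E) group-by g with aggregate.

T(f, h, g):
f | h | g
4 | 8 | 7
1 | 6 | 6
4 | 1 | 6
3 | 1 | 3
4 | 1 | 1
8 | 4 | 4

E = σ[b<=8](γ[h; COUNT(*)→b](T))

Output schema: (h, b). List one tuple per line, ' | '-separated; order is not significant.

Row counts bottom-up:
  T → 6
  γ[h; COUNT(*)→b](T) → 4
  σ[b<=8](γ[h; COUNT(*)→b](T)) → 4

== RESULT ==
h | b
1 | 3
4 | 1
6 | 1
8 | 1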